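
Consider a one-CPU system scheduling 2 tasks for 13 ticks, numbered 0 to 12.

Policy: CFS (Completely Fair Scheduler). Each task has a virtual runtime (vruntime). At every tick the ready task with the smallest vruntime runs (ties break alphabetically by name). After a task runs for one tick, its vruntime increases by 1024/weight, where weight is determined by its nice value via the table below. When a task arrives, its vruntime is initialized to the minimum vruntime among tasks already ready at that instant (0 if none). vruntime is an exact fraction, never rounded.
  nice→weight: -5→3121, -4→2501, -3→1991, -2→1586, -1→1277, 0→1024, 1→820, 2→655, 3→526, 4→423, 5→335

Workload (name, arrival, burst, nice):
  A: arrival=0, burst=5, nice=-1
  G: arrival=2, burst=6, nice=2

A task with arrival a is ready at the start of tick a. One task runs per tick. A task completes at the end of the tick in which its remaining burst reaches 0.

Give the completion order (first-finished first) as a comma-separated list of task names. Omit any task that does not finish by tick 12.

completion order = A, G

t=0: vr[A=0] → run A
t=1: vr[A=1024/1277] → run A
t=2: vr[A=2048/1277 G=2048/1277] → run A
t=3: vr[A=3072/1277 G=2048/1277] → run G
t=4: vr[A=3072/1277 G=2649088/836435] → run A
t=5: vr[A=4096/1277 G=2649088/836435] → run G
t=6: vr[A=4096/1277 G=3956736/836435] → run A
t=7: vr[G=3956736/836435] → run G
t=8: vr[G=5264384/836435] → run G
t=9: vr[G=6572032/836435] → run G
t=10: vr[G=1575936/167287] → run G
t=11: (idle)
t=12: (idle)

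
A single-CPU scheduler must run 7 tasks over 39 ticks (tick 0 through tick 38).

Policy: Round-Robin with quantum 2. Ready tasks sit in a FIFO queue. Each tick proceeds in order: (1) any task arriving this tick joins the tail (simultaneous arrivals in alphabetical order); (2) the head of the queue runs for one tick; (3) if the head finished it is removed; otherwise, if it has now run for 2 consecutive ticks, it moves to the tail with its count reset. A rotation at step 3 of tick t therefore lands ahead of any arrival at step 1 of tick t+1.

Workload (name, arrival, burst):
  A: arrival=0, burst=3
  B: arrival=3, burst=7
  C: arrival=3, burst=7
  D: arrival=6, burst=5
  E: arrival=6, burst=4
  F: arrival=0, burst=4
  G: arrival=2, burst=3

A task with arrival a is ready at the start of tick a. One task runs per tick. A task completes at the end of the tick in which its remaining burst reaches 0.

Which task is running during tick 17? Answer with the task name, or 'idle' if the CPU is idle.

t=0: queue=[A,F] q_used=0 → run A
t=1: queue=[A,F] q_used=1 → run A
t=2: queue=[F,A,G] q_used=0 → run F
t=3: queue=[F,A,G,B,C] q_used=1 → run F
t=4: queue=[A,G,B,C,F] q_used=0 → run A
t=5: queue=[G,B,C,F] q_used=0 → run G
t=6: queue=[G,B,C,F,D,E] q_used=1 → run G
t=7: queue=[B,C,F,D,E,G] q_used=0 → run B
t=8: queue=[B,C,F,D,E,G] q_used=1 → run B
t=9: queue=[C,F,D,E,G,B] q_used=0 → run C
t=10: queue=[C,F,D,E,G,B] q_used=1 → run C
t=11: queue=[F,D,E,G,B,C] q_used=0 → run F
t=12: queue=[F,D,E,G,B,C] q_used=1 → run F
t=13: queue=[D,E,G,B,C] q_used=0 → run D
t=14: queue=[D,E,G,B,C] q_used=1 → run D
t=15: queue=[E,G,B,C,D] q_used=0 → run E
t=16: queue=[E,G,B,C,D] q_used=1 → run E
t=17: queue=[G,B,C,D,E] q_used=0 → run G
t=18: queue=[B,C,D,E] q_used=0 → run B
t=19: queue=[B,C,D,E] q_used=1 → run B
t=20: queue=[C,D,E,B] q_used=0 → run C
t=21: queue=[C,D,E,B] q_used=1 → run C
t=22: queue=[D,E,B,C] q_used=0 → run D
t=23: queue=[D,E,B,C] q_used=1 → run D
t=24: queue=[E,B,C,D] q_used=0 → run E
t=25: queue=[E,B,C,D] q_used=1 → run E
t=26: queue=[B,C,D] q_used=0 → run B
t=27: queue=[B,C,D] q_used=1 → run B
t=28: queue=[C,D,B] q_used=0 → run C
t=29: queue=[C,D,B] q_used=1 → run C
t=30: queue=[D,B,C] q_used=0 → run D
t=31: queue=[B,C] q_used=0 → run B
t=32: queue=[C] q_used=0 → run C
t=33: (idle)
t=34: (idle)
t=35: (idle)
t=36: (idle)
t=37: (idle)
t=38: (idle)

running at tick 17 = G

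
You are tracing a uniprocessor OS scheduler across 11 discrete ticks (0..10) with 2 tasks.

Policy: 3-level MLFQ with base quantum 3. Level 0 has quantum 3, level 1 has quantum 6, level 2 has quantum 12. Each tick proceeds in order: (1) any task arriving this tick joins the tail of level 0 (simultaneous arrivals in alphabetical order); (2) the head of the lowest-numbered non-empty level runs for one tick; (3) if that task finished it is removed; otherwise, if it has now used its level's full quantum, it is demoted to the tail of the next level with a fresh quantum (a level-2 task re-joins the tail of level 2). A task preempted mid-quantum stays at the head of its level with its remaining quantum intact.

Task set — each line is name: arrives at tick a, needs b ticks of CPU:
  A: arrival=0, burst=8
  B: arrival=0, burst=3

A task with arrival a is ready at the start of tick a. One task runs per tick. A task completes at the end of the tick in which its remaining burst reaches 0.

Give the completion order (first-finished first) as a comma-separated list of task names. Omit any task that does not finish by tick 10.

t=0: L0/L1/L2 = AB/-/- → run A
t=1: L0/L1/L2 = AB/-/- → run A
t=2: L0/L1/L2 = AB/-/- → run A
t=3: L0/L1/L2 = B/A/- → run B
t=4: L0/L1/L2 = B/A/- → run B
t=5: L0/L1/L2 = B/A/- → run B
t=6: L0/L1/L2 = -/A/- → run A
t=7: L0/L1/L2 = -/A/- → run A
t=8: L0/L1/L2 = -/A/- → run A
t=9: L0/L1/L2 = -/A/- → run A
t=10: L0/L1/L2 = -/A/- → run A

completion order = B, A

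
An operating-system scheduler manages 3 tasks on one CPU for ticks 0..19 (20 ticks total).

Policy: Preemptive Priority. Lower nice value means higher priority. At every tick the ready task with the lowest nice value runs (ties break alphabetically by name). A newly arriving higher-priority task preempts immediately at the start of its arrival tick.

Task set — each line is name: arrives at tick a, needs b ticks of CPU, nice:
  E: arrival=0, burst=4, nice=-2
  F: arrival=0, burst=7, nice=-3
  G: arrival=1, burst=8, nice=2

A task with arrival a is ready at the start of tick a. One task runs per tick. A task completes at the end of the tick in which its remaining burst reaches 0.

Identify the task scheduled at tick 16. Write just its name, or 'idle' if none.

t=0: ready={E,F} → run F
t=1: ready={E,F,G} → run F
t=2: ready={E,F,G} → run F
t=3: ready={E,F,G} → run F
t=4: ready={E,F,G} → run F
t=5: ready={E,F,G} → run F
t=6: ready={E,F,G} → run F
t=7: ready={E,G} → run E
t=8: ready={E,G} → run E
t=9: ready={E,G} → run E
t=10: ready={E,G} → run E
t=11: ready={G} → run G
t=12: ready={G} → run G
t=13: ready={G} → run G
t=14: ready={G} → run G
t=15: ready={G} → run G
t=16: ready={G} → run G
t=17: ready={G} → run G
t=18: ready={G} → run G
t=19: (idle)

running at tick 16 = G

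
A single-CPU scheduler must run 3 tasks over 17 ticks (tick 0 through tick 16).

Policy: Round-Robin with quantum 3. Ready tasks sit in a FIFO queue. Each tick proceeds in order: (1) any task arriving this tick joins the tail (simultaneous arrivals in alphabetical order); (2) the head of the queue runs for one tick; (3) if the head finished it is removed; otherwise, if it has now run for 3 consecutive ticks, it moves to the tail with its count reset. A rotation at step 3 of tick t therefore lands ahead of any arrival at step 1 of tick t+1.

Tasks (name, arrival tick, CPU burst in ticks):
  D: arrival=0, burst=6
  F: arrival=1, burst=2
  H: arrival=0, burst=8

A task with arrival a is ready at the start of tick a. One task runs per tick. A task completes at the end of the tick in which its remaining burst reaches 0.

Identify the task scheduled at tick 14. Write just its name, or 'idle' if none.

t=0: queue=[D,H] q_used=0 → run D
t=1: queue=[D,H,F] q_used=1 → run D
t=2: queue=[D,H,F] q_used=2 → run D
t=3: queue=[H,F,D] q_used=0 → run H
t=4: queue=[H,F,D] q_used=1 → run H
t=5: queue=[H,F,D] q_used=2 → run H
t=6: queue=[F,D,H] q_used=0 → run F
t=7: queue=[F,D,H] q_used=1 → run F
t=8: queue=[D,H] q_used=0 → run D
t=9: queue=[D,H] q_used=1 → run D
t=10: queue=[D,H] q_used=2 → run D
t=11: queue=[H] q_used=0 → run H
t=12: queue=[H] q_used=1 → run H
t=13: queue=[H] q_used=2 → run H
t=14: queue=[H] q_used=0 → run H
t=15: queue=[H] q_used=1 → run H
t=16: (idle)

running at tick 14 = H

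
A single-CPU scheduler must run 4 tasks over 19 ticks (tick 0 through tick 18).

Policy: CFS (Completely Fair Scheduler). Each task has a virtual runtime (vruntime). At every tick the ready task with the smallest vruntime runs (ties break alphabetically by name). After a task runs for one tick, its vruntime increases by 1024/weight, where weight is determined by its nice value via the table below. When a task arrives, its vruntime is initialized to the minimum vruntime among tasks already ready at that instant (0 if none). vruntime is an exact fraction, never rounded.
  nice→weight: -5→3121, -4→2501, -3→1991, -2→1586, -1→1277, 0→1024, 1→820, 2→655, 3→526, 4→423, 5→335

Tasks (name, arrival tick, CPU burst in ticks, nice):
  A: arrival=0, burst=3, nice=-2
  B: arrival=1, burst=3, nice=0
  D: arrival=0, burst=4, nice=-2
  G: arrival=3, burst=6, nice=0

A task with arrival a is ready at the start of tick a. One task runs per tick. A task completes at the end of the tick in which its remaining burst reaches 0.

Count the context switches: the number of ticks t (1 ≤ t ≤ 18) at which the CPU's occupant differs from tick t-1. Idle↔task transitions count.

t=0: vr[A=0 D=0] → run A
t=1: vr[A=512/793 B=0 D=0] → run B
t=2: vr[A=512/793 B=1 D=0] → run D
t=3: vr[A=512/793 B=1 D=512/793 G=512/793] → run A
t=4: vr[A=1024/793 B=1 D=512/793 G=512/793] → run D
t=5: vr[A=1024/793 B=1 D=1024/793 G=512/793] → run G
t=6: vr[A=1024/793 B=1 D=1024/793 G=1305/793] → run B
t=7: vr[A=1024/793 B=2 D=1024/793 G=1305/793] → run A
t=8: vr[B=2 D=1024/793 G=1305/793] → run D
t=9: vr[B=2 D=1536/793 G=1305/793] → run G
t=10: vr[B=2 D=1536/793 G=2098/793] → run D
t=11: vr[B=2 G=2098/793] → run B
t=12: vr[G=2098/793] → run G
t=13: vr[G=2891/793] → run G
t=14: vr[G=3684/793] → run G
t=15: vr[G=4477/793] → run G
t=16: (idle)
t=17: (idle)
t=18: (idle)

context switches = 13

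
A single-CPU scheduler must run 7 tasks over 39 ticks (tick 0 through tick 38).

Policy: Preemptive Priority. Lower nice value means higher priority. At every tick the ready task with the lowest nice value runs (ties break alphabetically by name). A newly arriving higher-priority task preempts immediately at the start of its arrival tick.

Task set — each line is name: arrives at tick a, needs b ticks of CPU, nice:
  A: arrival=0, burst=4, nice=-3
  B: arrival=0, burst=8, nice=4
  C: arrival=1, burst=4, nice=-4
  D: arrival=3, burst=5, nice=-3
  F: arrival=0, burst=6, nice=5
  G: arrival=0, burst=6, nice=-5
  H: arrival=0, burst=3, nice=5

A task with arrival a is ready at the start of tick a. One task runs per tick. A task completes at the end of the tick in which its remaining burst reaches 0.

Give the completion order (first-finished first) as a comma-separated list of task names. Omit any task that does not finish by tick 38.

t=0: ready={A,B,F,G,H} → run G
t=1: ready={A,B,C,F,G,H} → run G
t=2: ready={A,B,C,F,G,H} → run G
t=3: ready={A,B,C,D,F,G,H} → run G
t=4: ready={A,B,C,D,F,G,H} → run G
t=5: ready={A,B,C,D,F,G,H} → run G
t=6: ready={A,B,C,D,F,H} → run C
t=7: ready={A,B,C,D,F,H} → run C
t=8: ready={A,B,C,D,F,H} → run C
t=9: ready={A,B,C,D,F,H} → run C
t=10: ready={A,B,D,F,H} → run A
t=11: ready={A,B,D,F,H} → run A
t=12: ready={A,B,D,F,H} → run A
t=13: ready={A,B,D,F,H} → run A
t=14: ready={B,D,F,H} → run D
t=15: ready={B,D,F,H} → run D
t=16: ready={B,D,F,H} → run D
t=17: ready={B,D,F,H} → run D
t=18: ready={B,D,F,H} → run D
t=19: ready={B,F,H} → run B
t=20: ready={B,F,H} → run B
t=21: ready={B,F,H} → run B
t=22: ready={B,F,H} → run B
t=23: ready={B,F,H} → run B
t=24: ready={B,F,H} → run B
t=25: ready={B,F,H} → run B
t=26: ready={B,F,H} → run B
t=27: ready={F,H} → run F
t=28: ready={F,H} → run F
t=29: ready={F,H} → run F
t=30: ready={F,H} → run F
t=31: ready={F,H} → run F
t=32: ready={F,H} → run F
t=33: ready={H} → run H
t=34: ready={H} → run H
t=35: ready={H} → run H
t=36: (idle)
t=37: (idle)
t=38: (idle)

completion order = G, C, A, D, B, F, H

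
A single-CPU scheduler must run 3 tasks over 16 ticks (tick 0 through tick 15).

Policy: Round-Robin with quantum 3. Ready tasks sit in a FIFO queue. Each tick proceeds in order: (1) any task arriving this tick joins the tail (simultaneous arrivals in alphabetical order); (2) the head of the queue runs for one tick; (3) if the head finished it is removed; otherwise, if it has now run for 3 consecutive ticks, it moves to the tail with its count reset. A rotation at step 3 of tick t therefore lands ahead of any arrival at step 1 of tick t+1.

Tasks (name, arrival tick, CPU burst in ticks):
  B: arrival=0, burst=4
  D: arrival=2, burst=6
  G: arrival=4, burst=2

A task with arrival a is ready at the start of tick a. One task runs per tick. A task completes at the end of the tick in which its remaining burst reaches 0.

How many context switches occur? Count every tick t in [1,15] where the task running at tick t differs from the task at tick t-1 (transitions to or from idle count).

context switches = 5

t=0: queue=[B] q_used=0 → run B
t=1: queue=[B] q_used=1 → run B
t=2: queue=[B,D] q_used=2 → run B
t=3: queue=[D,B] q_used=0 → run D
t=4: queue=[D,B,G] q_used=1 → run D
t=5: queue=[D,B,G] q_used=2 → run D
t=6: queue=[B,G,D] q_used=0 → run B
t=7: queue=[G,D] q_used=0 → run G
t=8: queue=[G,D] q_used=1 → run G
t=9: queue=[D] q_used=0 → run D
t=10: queue=[D] q_used=1 → run D
t=11: queue=[D] q_used=2 → run D
t=12: (idle)
t=13: (idle)
t=14: (idle)
t=15: (idle)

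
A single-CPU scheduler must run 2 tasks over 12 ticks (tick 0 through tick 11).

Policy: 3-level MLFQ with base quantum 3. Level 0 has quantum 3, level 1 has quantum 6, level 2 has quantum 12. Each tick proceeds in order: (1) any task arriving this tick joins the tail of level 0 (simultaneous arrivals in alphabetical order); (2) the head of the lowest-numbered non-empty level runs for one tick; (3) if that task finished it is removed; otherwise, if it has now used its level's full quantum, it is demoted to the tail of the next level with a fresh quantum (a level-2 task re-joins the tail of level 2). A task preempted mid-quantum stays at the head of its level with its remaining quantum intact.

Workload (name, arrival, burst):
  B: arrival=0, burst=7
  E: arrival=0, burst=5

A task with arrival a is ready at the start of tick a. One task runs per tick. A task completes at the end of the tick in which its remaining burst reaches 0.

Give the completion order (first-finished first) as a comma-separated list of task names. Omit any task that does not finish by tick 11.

t=0: L0/L1/L2 = BE/-/- → run B
t=1: L0/L1/L2 = BE/-/- → run B
t=2: L0/L1/L2 = BE/-/- → run B
t=3: L0/L1/L2 = E/B/- → run E
t=4: L0/L1/L2 = E/B/- → run E
t=5: L0/L1/L2 = E/B/- → run E
t=6: L0/L1/L2 = -/BE/- → run B
t=7: L0/L1/L2 = -/BE/- → run B
t=8: L0/L1/L2 = -/BE/- → run B
t=9: L0/L1/L2 = -/BE/- → run B
t=10: L0/L1/L2 = -/E/- → run E
t=11: L0/L1/L2 = -/E/- → run E

completion order = B, E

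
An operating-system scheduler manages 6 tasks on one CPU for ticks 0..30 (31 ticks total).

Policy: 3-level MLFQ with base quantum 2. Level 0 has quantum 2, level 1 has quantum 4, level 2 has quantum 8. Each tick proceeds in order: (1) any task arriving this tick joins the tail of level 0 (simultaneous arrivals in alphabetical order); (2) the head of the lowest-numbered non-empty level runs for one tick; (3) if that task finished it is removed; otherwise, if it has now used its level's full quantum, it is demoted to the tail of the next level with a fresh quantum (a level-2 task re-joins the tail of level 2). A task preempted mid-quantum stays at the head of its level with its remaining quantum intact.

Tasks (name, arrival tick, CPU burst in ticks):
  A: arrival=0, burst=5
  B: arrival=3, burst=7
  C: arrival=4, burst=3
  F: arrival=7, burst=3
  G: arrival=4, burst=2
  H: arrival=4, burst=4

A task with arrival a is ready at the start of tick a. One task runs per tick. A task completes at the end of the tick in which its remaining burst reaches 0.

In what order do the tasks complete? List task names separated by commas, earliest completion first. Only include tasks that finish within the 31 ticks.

t=0: L0/L1/L2 = A/-/- → run A
t=1: L0/L1/L2 = A/-/- → run A
t=2: L0/L1/L2 = -/A/- → run A
t=3: L0/L1/L2 = B/A/- → run B
t=4: L0/L1/L2 = BCGH/A/- → run B
t=5: L0/L1/L2 = CGH/AB/- → run C
t=6: L0/L1/L2 = CGH/AB/- → run C
t=7: L0/L1/L2 = GHF/ABC/- → run G
t=8: L0/L1/L2 = GHF/ABC/- → run G
t=9: L0/L1/L2 = HF/ABC/- → run H
t=10: L0/L1/L2 = HF/ABC/- → run H
t=11: L0/L1/L2 = F/ABCH/- → run F
t=12: L0/L1/L2 = F/ABCH/- → run F
t=13: L0/L1/L2 = -/ABCHF/- → run A
t=14: L0/L1/L2 = -/ABCHF/- → run A
t=15: L0/L1/L2 = -/BCHF/- → run B
t=16: L0/L1/L2 = -/BCHF/- → run B
t=17: L0/L1/L2 = -/BCHF/- → run B
t=18: L0/L1/L2 = -/BCHF/- → run B
t=19: L0/L1/L2 = -/CHF/B → run C
t=20: L0/L1/L2 = -/HF/B → run H
t=21: L0/L1/L2 = -/HF/B → run H
t=22: L0/L1/L2 = -/F/B → run F
t=23: L0/L1/L2 = -/-/B → run B
t=24: (idle)
t=25: (idle)
t=26: (idle)
t=27: (idle)
t=28: (idle)
t=29: (idle)
t=30: (idle)

completion order = G, A, C, H, F, B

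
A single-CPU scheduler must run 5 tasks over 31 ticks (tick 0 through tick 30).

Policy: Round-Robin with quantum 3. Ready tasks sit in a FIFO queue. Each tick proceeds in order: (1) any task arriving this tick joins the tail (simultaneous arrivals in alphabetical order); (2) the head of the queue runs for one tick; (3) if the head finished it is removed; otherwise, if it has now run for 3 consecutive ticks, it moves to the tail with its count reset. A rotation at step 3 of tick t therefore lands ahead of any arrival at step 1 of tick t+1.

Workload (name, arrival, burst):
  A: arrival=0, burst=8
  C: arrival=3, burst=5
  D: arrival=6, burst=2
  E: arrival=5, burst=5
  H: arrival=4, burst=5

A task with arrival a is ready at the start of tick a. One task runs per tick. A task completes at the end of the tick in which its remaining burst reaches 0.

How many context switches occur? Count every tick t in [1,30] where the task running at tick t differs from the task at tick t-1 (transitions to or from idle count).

context switches = 9

t=0: queue=[A] q_used=0 → run A
t=1: queue=[A] q_used=1 → run A
t=2: queue=[A] q_used=2 → run A
t=3: queue=[A,C] q_used=0 → run A
t=4: queue=[A,C,H] q_used=1 → run A
t=5: queue=[A,C,H,E] q_used=2 → run A
t=6: queue=[C,H,E,A,D] q_used=0 → run C
t=7: queue=[C,H,E,A,D] q_used=1 → run C
t=8: queue=[C,H,E,A,D] q_used=2 → run C
t=9: queue=[H,E,A,D,C] q_used=0 → run H
t=10: queue=[H,E,A,D,C] q_used=1 → run H
t=11: queue=[H,E,A,D,C] q_used=2 → run H
t=12: queue=[E,A,D,C,H] q_used=0 → run E
t=13: queue=[E,A,D,C,H] q_used=1 → run E
t=14: queue=[E,A,D,C,H] q_used=2 → run E
t=15: queue=[A,D,C,H,E] q_used=0 → run A
t=16: queue=[A,D,C,H,E] q_used=1 → run A
t=17: queue=[D,C,H,E] q_used=0 → run D
t=18: queue=[D,C,H,E] q_used=1 → run D
t=19: queue=[C,H,E] q_used=0 → run C
t=20: queue=[C,H,E] q_used=1 → run C
t=21: queue=[H,E] q_used=0 → run H
t=22: queue=[H,E] q_used=1 → run H
t=23: queue=[E] q_used=0 → run E
t=24: queue=[E] q_used=1 → run E
t=25: (idle)
t=26: (idle)
t=27: (idle)
t=28: (idle)
t=29: (idle)
t=30: (idle)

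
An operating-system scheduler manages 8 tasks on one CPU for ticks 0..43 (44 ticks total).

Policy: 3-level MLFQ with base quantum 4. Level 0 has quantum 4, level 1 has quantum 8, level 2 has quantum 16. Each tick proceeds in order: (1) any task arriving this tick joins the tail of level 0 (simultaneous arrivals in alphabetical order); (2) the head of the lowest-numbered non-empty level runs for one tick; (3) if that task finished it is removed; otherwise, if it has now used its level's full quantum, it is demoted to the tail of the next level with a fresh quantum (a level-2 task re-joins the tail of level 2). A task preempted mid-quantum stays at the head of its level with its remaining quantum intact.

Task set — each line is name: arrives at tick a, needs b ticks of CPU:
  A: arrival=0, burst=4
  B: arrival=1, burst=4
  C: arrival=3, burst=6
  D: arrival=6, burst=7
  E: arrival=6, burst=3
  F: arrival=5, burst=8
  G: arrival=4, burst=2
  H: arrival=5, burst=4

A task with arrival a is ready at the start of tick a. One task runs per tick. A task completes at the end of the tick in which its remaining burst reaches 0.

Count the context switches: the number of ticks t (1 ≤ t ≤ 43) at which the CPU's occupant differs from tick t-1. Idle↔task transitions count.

t=0: L0/L1/L2 = A/-/- → run A
t=1: L0/L1/L2 = AB/-/- → run A
t=2: L0/L1/L2 = AB/-/- → run A
t=3: L0/L1/L2 = ABC/-/- → run A
t=4: L0/L1/L2 = BCG/-/- → run B
t=5: L0/L1/L2 = BCGFH/-/- → run B
t=6: L0/L1/L2 = BCGFHDE/-/- → run B
t=7: L0/L1/L2 = BCGFHDE/-/- → run B
t=8: L0/L1/L2 = CGFHDE/-/- → run C
t=9: L0/L1/L2 = CGFHDE/-/- → run C
t=10: L0/L1/L2 = CGFHDE/-/- → run C
t=11: L0/L1/L2 = CGFHDE/-/- → run C
t=12: L0/L1/L2 = GFHDE/C/- → run G
t=13: L0/L1/L2 = GFHDE/C/- → run G
t=14: L0/L1/L2 = FHDE/C/- → run F
t=15: L0/L1/L2 = FHDE/C/- → run F
t=16: L0/L1/L2 = FHDE/C/- → run F
t=17: L0/L1/L2 = FHDE/C/- → run F
t=18: L0/L1/L2 = HDE/CF/- → run H
t=19: L0/L1/L2 = HDE/CF/- → run H
t=20: L0/L1/L2 = HDE/CF/- → run H
t=21: L0/L1/L2 = HDE/CF/- → run H
t=22: L0/L1/L2 = DE/CF/- → run D
t=23: L0/L1/L2 = DE/CF/- → run D
t=24: L0/L1/L2 = DE/CF/- → run D
t=25: L0/L1/L2 = DE/CF/- → run D
t=26: L0/L1/L2 = E/CFD/- → run E
t=27: L0/L1/L2 = E/CFD/- → run E
t=28: L0/L1/L2 = E/CFD/- → run E
t=29: L0/L1/L2 = -/CFD/- → run C
t=30: L0/L1/L2 = -/CFD/- → run C
t=31: L0/L1/L2 = -/FD/- → run F
t=32: L0/L1/L2 = -/FD/- → run F
t=33: L0/L1/L2 = -/FD/- → run F
t=34: L0/L1/L2 = -/FD/- → run F
t=35: L0/L1/L2 = -/D/- → run D
t=36: L0/L1/L2 = -/D/- → run D
t=37: L0/L1/L2 = -/D/- → run D
t=38: (idle)
t=39: (idle)
t=40: (idle)
t=41: (idle)
t=42: (idle)
t=43: (idle)

context switches = 11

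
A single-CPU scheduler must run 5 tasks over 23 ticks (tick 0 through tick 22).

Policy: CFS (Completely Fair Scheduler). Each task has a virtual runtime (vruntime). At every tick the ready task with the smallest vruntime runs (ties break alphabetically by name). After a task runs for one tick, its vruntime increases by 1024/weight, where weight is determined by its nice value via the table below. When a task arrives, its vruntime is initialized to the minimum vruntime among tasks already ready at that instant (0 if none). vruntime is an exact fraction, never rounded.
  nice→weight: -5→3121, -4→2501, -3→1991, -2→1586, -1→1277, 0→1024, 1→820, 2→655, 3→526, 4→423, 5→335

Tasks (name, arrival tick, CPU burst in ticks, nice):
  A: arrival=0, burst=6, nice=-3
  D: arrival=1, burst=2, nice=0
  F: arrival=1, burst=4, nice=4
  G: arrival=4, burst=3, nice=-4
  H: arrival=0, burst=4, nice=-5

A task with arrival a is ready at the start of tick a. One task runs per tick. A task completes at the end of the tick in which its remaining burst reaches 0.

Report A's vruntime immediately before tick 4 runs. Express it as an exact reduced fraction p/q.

vruntime(A, start of tick 4) = 1024/1991

t=0: vr[A=0 H=0] → run A
t=1: vr[A=1024/1991 D=0 F=0 H=0] → run D
t=2: vr[A=1024/1991 D=1 F=0 H=0] → run F
t=3: vr[A=1024/1991 D=1 F=1024/423 H=0] → run H
t=4: vr[A=1024/1991 D=1 F=1024/423 G=1024/3121 H=1024/3121] → run G
t=5: vr[A=1024/1991 D=1 F=1024/423 G=5756928/7805621 H=1024/3121] → run H
t=6: vr[A=1024/1991 D=1 F=1024/423 G=5756928/7805621 H=2048/3121] → run A
t=7: vr[A=2048/1991 D=1 F=1024/423 G=5756928/7805621 H=2048/3121] → run H
t=8: vr[A=2048/1991 D=1 F=1024/423 G=5756928/7805621 H=3072/3121] → run G
t=9: vr[A=2048/1991 D=1 F=1024/423 G=8952832/7805621 H=3072/3121] → run H
t=10: vr[A=2048/1991 D=1 F=1024/423 G=8952832/7805621] → run D
t=11: vr[A=2048/1991 F=1024/423 G=8952832/7805621] → run A
t=12: vr[A=3072/1991 F=1024/423 G=8952832/7805621] → run G
t=13: vr[A=3072/1991 F=1024/423] → run A
t=14: vr[A=4096/1991 F=1024/423] → run A
t=15: vr[A=5120/1991 F=1024/423] → run F
t=16: vr[A=5120/1991 F=2048/423] → run A
t=17: vr[F=2048/423] → run F
t=18: vr[F=1024/141] → run F
t=19: (idle)
t=20: (idle)
t=21: (idle)
t=22: (idle)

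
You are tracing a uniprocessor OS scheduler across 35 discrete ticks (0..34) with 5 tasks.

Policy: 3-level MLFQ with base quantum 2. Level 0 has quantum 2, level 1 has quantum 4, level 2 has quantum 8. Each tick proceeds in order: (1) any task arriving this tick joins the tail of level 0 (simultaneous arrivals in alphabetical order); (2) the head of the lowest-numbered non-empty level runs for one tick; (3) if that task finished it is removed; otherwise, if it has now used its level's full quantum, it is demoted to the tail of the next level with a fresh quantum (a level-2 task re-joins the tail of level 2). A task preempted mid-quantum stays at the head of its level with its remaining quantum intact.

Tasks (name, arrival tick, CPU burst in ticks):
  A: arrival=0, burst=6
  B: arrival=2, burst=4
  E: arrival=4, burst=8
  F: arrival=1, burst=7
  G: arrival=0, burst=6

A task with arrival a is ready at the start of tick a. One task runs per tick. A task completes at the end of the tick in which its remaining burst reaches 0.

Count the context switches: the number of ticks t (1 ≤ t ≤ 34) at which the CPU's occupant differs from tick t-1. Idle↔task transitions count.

t=0: L0/L1/L2 = AG/-/- → run A
t=1: L0/L1/L2 = AGF/-/- → run A
t=2: L0/L1/L2 = GFB/A/- → run G
t=3: L0/L1/L2 = GFB/A/- → run G
t=4: L0/L1/L2 = FBE/AG/- → run F
t=5: L0/L1/L2 = FBE/AG/- → run F
t=6: L0/L1/L2 = BE/AGF/- → run B
t=7: L0/L1/L2 = BE/AGF/- → run B
t=8: L0/L1/L2 = E/AGFB/- → run E
t=9: L0/L1/L2 = E/AGFB/- → run E
t=10: L0/L1/L2 = -/AGFBE/- → run A
t=11: L0/L1/L2 = -/AGFBE/- → run A
t=12: L0/L1/L2 = -/AGFBE/- → run A
t=13: L0/L1/L2 = -/AGFBE/- → run A
t=14: L0/L1/L2 = -/GFBE/- → run G
t=15: L0/L1/L2 = -/GFBE/- → run G
t=16: L0/L1/L2 = -/GFBE/- → run G
t=17: L0/L1/L2 = -/GFBE/- → run G
t=18: L0/L1/L2 = -/FBE/- → run F
t=19: L0/L1/L2 = -/FBE/- → run F
t=20: L0/L1/L2 = -/FBE/- → run F
t=21: L0/L1/L2 = -/FBE/- → run F
t=22: L0/L1/L2 = -/BE/F → run B
t=23: L0/L1/L2 = -/BE/F → run B
t=24: L0/L1/L2 = -/E/F → run E
t=25: L0/L1/L2 = -/E/F → run E
t=26: L0/L1/L2 = -/E/F → run E
t=27: L0/L1/L2 = -/E/F → run E
t=28: L0/L1/L2 = -/-/FE → run F
t=29: L0/L1/L2 = -/-/E → run E
t=30: L0/L1/L2 = -/-/E → run E
t=31: (idle)
t=32: (idle)
t=33: (idle)
t=34: (idle)

context switches = 12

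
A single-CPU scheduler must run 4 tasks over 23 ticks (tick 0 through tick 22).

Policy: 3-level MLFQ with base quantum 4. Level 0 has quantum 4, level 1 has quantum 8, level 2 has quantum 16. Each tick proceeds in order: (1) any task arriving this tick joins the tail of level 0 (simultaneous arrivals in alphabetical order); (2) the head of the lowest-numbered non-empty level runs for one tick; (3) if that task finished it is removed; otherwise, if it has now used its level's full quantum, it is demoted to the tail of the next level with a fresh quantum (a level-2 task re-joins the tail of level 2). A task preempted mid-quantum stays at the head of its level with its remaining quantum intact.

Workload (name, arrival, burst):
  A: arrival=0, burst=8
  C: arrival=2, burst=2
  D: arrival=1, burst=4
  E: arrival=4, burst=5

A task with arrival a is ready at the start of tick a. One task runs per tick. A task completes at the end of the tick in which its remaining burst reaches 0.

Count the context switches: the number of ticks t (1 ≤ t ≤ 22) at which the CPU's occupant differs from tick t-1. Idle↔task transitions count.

context switches = 6

t=0: L0/L1/L2 = A/-/- → run A
t=1: L0/L1/L2 = AD/-/- → run A
t=2: L0/L1/L2 = ADC/-/- → run A
t=3: L0/L1/L2 = ADC/-/- → run A
t=4: L0/L1/L2 = DCE/A/- → run D
t=5: L0/L1/L2 = DCE/A/- → run D
t=6: L0/L1/L2 = DCE/A/- → run D
t=7: L0/L1/L2 = DCE/A/- → run D
t=8: L0/L1/L2 = CE/A/- → run C
t=9: L0/L1/L2 = CE/A/- → run C
t=10: L0/L1/L2 = E/A/- → run E
t=11: L0/L1/L2 = E/A/- → run E
t=12: L0/L1/L2 = E/A/- → run E
t=13: L0/L1/L2 = E/A/- → run E
t=14: L0/L1/L2 = -/AE/- → run A
t=15: L0/L1/L2 = -/AE/- → run A
t=16: L0/L1/L2 = -/AE/- → run A
t=17: L0/L1/L2 = -/AE/- → run A
t=18: L0/L1/L2 = -/E/- → run E
t=19: (idle)
t=20: (idle)
t=21: (idle)
t=22: (idle)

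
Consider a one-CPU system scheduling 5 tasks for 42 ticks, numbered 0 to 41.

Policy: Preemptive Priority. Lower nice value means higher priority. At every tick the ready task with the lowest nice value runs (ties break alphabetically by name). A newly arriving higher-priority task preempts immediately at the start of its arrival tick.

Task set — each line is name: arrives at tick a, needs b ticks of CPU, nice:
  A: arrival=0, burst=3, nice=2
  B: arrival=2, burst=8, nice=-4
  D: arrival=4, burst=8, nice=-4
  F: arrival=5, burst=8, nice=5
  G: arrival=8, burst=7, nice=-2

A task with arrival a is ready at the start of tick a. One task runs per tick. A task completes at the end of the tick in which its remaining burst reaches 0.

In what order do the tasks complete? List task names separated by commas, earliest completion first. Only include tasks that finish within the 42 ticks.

completion order = B, D, G, A, F

t=0: ready={A} → run A
t=1: ready={A} → run A
t=2: ready={A,B} → run B
t=3: ready={A,B} → run B
t=4: ready={A,B,D} → run B
t=5: ready={A,B,D,F} → run B
t=6: ready={A,B,D,F} → run B
t=7: ready={A,B,D,F} → run B
t=8: ready={A,B,D,F,G} → run B
t=9: ready={A,B,D,F,G} → run B
t=10: ready={A,D,F,G} → run D
t=11: ready={A,D,F,G} → run D
t=12: ready={A,D,F,G} → run D
t=13: ready={A,D,F,G} → run D
t=14: ready={A,D,F,G} → run D
t=15: ready={A,D,F,G} → run D
t=16: ready={A,D,F,G} → run D
t=17: ready={A,D,F,G} → run D
t=18: ready={A,F,G} → run G
t=19: ready={A,F,G} → run G
t=20: ready={A,F,G} → run G
t=21: ready={A,F,G} → run G
t=22: ready={A,F,G} → run G
t=23: ready={A,F,G} → run G
t=24: ready={A,F,G} → run G
t=25: ready={A,F} → run A
t=26: ready={F} → run F
t=27: ready={F} → run F
t=28: ready={F} → run F
t=29: ready={F} → run F
t=30: ready={F} → run F
t=31: ready={F} → run F
t=32: ready={F} → run F
t=33: ready={F} → run F
t=34: (idle)
t=35: (idle)
t=36: (idle)
t=37: (idle)
t=38: (idle)
t=39: (idle)
t=40: (idle)
t=41: (idle)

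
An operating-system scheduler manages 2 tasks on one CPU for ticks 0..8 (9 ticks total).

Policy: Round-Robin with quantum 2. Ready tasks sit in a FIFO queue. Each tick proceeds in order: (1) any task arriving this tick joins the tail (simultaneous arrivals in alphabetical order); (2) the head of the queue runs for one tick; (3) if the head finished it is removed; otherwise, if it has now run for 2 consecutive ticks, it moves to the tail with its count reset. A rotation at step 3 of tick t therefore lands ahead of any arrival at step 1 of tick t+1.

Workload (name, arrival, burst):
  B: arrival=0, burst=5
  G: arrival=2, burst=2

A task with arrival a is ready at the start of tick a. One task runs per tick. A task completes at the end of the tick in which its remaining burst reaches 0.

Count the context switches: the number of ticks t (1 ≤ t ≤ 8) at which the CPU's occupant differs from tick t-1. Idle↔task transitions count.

context switches = 3

t=0: queue=[B] q_used=0 → run B
t=1: queue=[B] q_used=1 → run B
t=2: queue=[B,G] q_used=0 → run B
t=3: queue=[B,G] q_used=1 → run B
t=4: queue=[G,B] q_used=0 → run G
t=5: queue=[G,B] q_used=1 → run G
t=6: queue=[B] q_used=0 → run B
t=7: (idle)
t=8: (idle)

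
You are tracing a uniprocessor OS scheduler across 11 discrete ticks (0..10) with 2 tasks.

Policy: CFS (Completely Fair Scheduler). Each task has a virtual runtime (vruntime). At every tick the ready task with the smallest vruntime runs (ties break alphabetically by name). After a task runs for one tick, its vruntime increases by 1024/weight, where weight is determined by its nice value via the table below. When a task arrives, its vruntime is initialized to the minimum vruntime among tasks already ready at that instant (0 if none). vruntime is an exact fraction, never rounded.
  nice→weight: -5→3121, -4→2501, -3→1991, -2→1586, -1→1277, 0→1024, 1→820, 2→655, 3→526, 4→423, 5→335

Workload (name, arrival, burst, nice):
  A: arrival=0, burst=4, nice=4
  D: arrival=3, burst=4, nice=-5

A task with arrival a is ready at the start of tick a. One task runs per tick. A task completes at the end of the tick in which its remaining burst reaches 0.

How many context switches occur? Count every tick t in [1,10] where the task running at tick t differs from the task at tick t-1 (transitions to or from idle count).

context switches = 2

t=0: vr[A=0] → run A
t=1: vr[A=1024/423] → run A
t=2: vr[A=2048/423] → run A
t=3: vr[A=1024/141 D=1024/141] → run A
t=4: vr[D=1024/141] → run D
t=5: vr[D=3340288/440061] → run D
t=6: vr[D=3484672/440061] → run D
t=7: vr[D=3629056/440061] → run D
t=8: (idle)
t=9: (idle)
t=10: (idle)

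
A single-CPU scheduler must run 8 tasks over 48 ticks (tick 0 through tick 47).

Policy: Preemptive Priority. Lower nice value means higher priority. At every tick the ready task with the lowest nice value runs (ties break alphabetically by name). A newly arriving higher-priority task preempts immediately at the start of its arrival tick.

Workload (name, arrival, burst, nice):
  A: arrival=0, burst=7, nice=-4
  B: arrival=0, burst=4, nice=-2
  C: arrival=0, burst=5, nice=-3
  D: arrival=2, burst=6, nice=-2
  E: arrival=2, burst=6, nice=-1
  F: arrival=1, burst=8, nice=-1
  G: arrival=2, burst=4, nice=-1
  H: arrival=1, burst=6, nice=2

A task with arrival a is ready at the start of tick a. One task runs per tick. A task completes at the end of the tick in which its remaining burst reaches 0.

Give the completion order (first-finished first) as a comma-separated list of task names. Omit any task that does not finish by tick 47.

completion order = A, C, B, D, E, F, G, H

t=0: ready={A,B,C} → run A
t=1: ready={A,B,C,F,H} → run A
t=2: ready={A,B,C,D,E,F,G,H} → run A
t=3: ready={A,B,C,D,E,F,G,H} → run A
t=4: ready={A,B,C,D,E,F,G,H} → run A
t=5: ready={A,B,C,D,E,F,G,H} → run A
t=6: ready={A,B,C,D,E,F,G,H} → run A
t=7: ready={B,C,D,E,F,G,H} → run C
t=8: ready={B,C,D,E,F,G,H} → run C
t=9: ready={B,C,D,E,F,G,H} → run C
t=10: ready={B,C,D,E,F,G,H} → run C
t=11: ready={B,C,D,E,F,G,H} → run C
t=12: ready={B,D,E,F,G,H} → run B
t=13: ready={B,D,E,F,G,H} → run B
t=14: ready={B,D,E,F,G,H} → run B
t=15: ready={B,D,E,F,G,H} → run B
t=16: ready={D,E,F,G,H} → run D
t=17: ready={D,E,F,G,H} → run D
t=18: ready={D,E,F,G,H} → run D
t=19: ready={D,E,F,G,H} → run D
t=20: ready={D,E,F,G,H} → run D
t=21: ready={D,E,F,G,H} → run D
t=22: ready={E,F,G,H} → run E
t=23: ready={E,F,G,H} → run E
t=24: ready={E,F,G,H} → run E
t=25: ready={E,F,G,H} → run E
t=26: ready={E,F,G,H} → run E
t=27: ready={E,F,G,H} → run E
t=28: ready={F,G,H} → run F
t=29: ready={F,G,H} → run F
t=30: ready={F,G,H} → run F
t=31: ready={F,G,H} → run F
t=32: ready={F,G,H} → run F
t=33: ready={F,G,H} → run F
t=34: ready={F,G,H} → run F
t=35: ready={F,G,H} → run F
t=36: ready={G,H} → run G
t=37: ready={G,H} → run G
t=38: ready={G,H} → run G
t=39: ready={G,H} → run G
t=40: ready={H} → run H
t=41: ready={H} → run H
t=42: ready={H} → run H
t=43: ready={H} → run H
t=44: ready={H} → run H
t=45: ready={H} → run H
t=46: (idle)
t=47: (idle)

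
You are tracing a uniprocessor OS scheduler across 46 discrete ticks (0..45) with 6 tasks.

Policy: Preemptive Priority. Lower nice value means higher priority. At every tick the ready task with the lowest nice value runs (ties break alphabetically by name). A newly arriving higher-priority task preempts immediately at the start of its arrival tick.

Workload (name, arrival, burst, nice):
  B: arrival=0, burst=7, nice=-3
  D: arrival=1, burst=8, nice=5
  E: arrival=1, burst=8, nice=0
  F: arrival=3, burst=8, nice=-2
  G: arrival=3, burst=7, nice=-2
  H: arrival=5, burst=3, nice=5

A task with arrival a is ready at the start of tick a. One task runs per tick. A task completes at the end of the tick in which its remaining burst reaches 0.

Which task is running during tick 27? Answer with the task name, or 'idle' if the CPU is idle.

t=0: ready={B} → run B
t=1: ready={B,D,E} → run B
t=2: ready={B,D,E} → run B
t=3: ready={B,D,E,F,G} → run B
t=4: ready={B,D,E,F,G} → run B
t=5: ready={B,D,E,F,G,H} → run B
t=6: ready={B,D,E,F,G,H} → run B
t=7: ready={D,E,F,G,H} → run F
t=8: ready={D,E,F,G,H} → run F
t=9: ready={D,E,F,G,H} → run F
t=10: ready={D,E,F,G,H} → run F
t=11: ready={D,E,F,G,H} → run F
t=12: ready={D,E,F,G,H} → run F
t=13: ready={D,E,F,G,H} → run F
t=14: ready={D,E,F,G,H} → run F
t=15: ready={D,E,G,H} → run G
t=16: ready={D,E,G,H} → run G
t=17: ready={D,E,G,H} → run G
t=18: ready={D,E,G,H} → run G
t=19: ready={D,E,G,H} → run G
t=20: ready={D,E,G,H} → run G
t=21: ready={D,E,G,H} → run G
t=22: ready={D,E,H} → run E
t=23: ready={D,E,H} → run E
t=24: ready={D,E,H} → run E
t=25: ready={D,E,H} → run E
t=26: ready={D,E,H} → run E
t=27: ready={D,E,H} → run E
t=28: ready={D,E,H} → run E
t=29: ready={D,E,H} → run E
t=30: ready={D,H} → run D
t=31: ready={D,H} → run D
t=32: ready={D,H} → run D
t=33: ready={D,H} → run D
t=34: ready={D,H} → run D
t=35: ready={D,H} → run D
t=36: ready={D,H} → run D
t=37: ready={D,H} → run D
t=38: ready={H} → run H
t=39: ready={H} → run H
t=40: ready={H} → run H
t=41: (idle)
t=42: (idle)
t=43: (idle)
t=44: (idle)
t=45: (idle)

running at tick 27 = E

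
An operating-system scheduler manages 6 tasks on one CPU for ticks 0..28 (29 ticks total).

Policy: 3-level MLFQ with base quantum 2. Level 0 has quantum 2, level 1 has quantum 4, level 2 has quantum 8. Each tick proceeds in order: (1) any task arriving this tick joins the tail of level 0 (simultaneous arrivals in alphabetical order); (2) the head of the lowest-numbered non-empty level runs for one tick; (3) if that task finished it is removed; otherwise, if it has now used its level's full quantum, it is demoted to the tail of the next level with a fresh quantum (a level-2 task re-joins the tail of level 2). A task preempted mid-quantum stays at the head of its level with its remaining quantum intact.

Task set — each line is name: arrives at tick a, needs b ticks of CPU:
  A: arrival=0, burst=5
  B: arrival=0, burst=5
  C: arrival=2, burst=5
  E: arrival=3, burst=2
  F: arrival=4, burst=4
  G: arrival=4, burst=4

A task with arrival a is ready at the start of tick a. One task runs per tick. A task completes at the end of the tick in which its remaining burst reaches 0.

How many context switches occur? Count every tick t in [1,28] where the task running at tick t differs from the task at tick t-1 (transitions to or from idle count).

t=0: L0/L1/L2 = AB/-/- → run A
t=1: L0/L1/L2 = AB/-/- → run A
t=2: L0/L1/L2 = BC/A/- → run B
t=3: L0/L1/L2 = BCE/A/- → run B
t=4: L0/L1/L2 = CEFG/AB/- → run C
t=5: L0/L1/L2 = CEFG/AB/- → run C
t=6: L0/L1/L2 = EFG/ABC/- → run E
t=7: L0/L1/L2 = EFG/ABC/- → run E
t=8: L0/L1/L2 = FG/ABC/- → run F
t=9: L0/L1/L2 = FG/ABC/- → run F
t=10: L0/L1/L2 = G/ABCF/- → run G
t=11: L0/L1/L2 = G/ABCF/- → run G
t=12: L0/L1/L2 = -/ABCFG/- → run A
t=13: L0/L1/L2 = -/ABCFG/- → run A
t=14: L0/L1/L2 = -/ABCFG/- → run A
t=15: L0/L1/L2 = -/BCFG/- → run B
t=16: L0/L1/L2 = -/BCFG/- → run B
t=17: L0/L1/L2 = -/BCFG/- → run B
t=18: L0/L1/L2 = -/CFG/- → run C
t=19: L0/L1/L2 = -/CFG/- → run C
t=20: L0/L1/L2 = -/CFG/- → run C
t=21: L0/L1/L2 = -/FG/- → run F
t=22: L0/L1/L2 = -/FG/- → run F
t=23: L0/L1/L2 = -/G/- → run G
t=24: L0/L1/L2 = -/G/- → run G
t=25: (idle)
t=26: (idle)
t=27: (idle)
t=28: (idle)

context switches = 11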